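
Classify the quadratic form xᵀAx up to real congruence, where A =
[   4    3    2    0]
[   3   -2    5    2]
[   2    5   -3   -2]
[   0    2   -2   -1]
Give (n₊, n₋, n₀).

step 0: pivot 4 → sign +
step 1: pivot -17/4 → sign −
step 2: pivot -19/17 → sign −
step 3: pivot 1/19 → sign +
signature = (2, 2, 0)

Answer: (2, 2, 0)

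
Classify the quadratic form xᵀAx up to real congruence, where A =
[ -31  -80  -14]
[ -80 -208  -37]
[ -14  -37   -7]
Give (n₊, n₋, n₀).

step 0: pivot -31 → sign −
step 1: pivot -48/31 → sign −
step 2: pivot -3/16 → sign −
signature = (0, 3, 0)

Answer: (0, 3, 0)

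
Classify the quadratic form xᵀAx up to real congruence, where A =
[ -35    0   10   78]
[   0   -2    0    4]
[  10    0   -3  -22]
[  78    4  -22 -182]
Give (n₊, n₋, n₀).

Answer: (1, 3, 0)

Derivation:
step 0: pivot -35 → sign −
step 1: pivot -2 → sign −
step 2: pivot -1/7 → sign −
step 3: pivot 2/5 → sign +
signature = (1, 3, 0)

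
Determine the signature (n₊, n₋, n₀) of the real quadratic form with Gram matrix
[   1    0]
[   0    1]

step 0: pivot 1 → sign +
step 1: pivot 1 → sign +
signature = (2, 0, 0)

Answer: (2, 0, 0)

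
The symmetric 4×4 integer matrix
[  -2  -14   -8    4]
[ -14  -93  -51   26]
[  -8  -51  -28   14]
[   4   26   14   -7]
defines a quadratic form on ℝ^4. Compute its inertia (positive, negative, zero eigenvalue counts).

Answer: (2, 2, 0)

Derivation:
step 0: pivot -2 → sign −
step 1: pivot 5 → sign +
step 2: pivot -1 → sign −
step 3: pivot 1/5 → sign +
signature = (2, 2, 0)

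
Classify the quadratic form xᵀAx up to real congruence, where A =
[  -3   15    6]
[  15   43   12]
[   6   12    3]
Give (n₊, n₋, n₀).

step 0: pivot -3 → sign −
step 1: pivot 118 → sign +
step 2: pivot 3/59 → sign +
signature = (2, 1, 0)

Answer: (2, 1, 0)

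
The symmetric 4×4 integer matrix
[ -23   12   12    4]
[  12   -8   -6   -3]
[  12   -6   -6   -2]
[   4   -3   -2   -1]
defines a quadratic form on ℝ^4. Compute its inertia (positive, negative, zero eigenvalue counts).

step 0: pivot -23 → sign −
step 1: pivot -40/23 → sign −
step 2: pivot 3/10 → sign +
step 3: pivot 1/6 → sign +
signature = (2, 2, 0)

Answer: (2, 2, 0)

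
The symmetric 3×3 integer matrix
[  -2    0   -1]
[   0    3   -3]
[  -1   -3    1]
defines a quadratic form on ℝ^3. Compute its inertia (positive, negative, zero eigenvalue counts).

step 0: pivot -2 → sign −
step 1: pivot 3 → sign +
step 2: pivot -3/2 → sign −
signature = (1, 2, 0)

Answer: (1, 2, 0)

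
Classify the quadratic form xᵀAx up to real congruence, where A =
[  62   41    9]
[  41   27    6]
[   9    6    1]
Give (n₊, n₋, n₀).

Answer: (1, 2, 0)

Derivation:
step 0: pivot 62 → sign +
step 1: pivot -7/62 → sign −
step 2: pivot -2/7 → sign −
signature = (1, 2, 0)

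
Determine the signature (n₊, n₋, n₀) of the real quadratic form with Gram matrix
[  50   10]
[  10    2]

Answer: (1, 0, 1)

Derivation:
step 0: pivot 50 → sign +
step 1: row/col 1 already zero → sign 0
signature = (1, 0, 1)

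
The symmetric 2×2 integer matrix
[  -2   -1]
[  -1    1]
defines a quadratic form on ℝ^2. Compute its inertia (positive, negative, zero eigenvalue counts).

Answer: (1, 1, 0)

Derivation:
step 0: pivot -2 → sign −
step 1: pivot 3/2 → sign +
signature = (1, 1, 0)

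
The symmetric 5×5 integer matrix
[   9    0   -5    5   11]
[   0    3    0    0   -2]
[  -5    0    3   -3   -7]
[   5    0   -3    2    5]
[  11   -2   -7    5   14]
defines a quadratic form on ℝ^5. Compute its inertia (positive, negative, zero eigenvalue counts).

Answer: (3, 2, 0)

Derivation:
step 0: pivot 9 → sign +
step 1: pivot 3 → sign +
step 2: pivot 2/9 → sign +
step 3: pivot -1 → sign −
step 4: pivot -1/3 → sign −
signature = (3, 2, 0)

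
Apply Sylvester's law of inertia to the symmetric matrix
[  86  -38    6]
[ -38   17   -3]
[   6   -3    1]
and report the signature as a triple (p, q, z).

step 0: pivot 86 → sign +
step 1: pivot 9/43 → sign +
step 2: row/col 2 already zero → sign 0
signature = (2, 0, 1)

Answer: (2, 0, 1)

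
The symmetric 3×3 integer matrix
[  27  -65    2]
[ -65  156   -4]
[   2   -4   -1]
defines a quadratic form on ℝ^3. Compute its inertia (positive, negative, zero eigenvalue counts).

Answer: (2, 1, 0)

Derivation:
step 0: pivot 27 → sign +
step 1: pivot -13/27 → sign −
step 2: pivot 3/13 → sign +
signature = (2, 1, 0)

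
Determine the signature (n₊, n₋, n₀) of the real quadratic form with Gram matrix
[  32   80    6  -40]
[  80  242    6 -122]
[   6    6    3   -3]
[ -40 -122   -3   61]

Answer: (3, 1, 0)

Derivation:
step 0: pivot 32 → sign +
step 1: pivot 42 → sign +
step 2: pivot -3/56 → sign −
step 3: pivot 1/3 → sign +
signature = (3, 1, 0)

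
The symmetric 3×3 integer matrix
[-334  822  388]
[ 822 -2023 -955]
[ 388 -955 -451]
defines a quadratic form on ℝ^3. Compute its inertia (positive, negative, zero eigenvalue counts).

step 0: pivot -334 → sign −
step 1: pivot 1/167 → sign +
step 2: pivot -2 → sign −
signature = (1, 2, 0)

Answer: (1, 2, 0)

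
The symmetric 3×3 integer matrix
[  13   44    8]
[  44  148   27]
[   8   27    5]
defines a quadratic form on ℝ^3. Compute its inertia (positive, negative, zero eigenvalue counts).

Answer: (2, 1, 0)

Derivation:
step 0: pivot 13 → sign +
step 1: pivot -12/13 → sign −
step 2: pivot 1/12 → sign +
signature = (2, 1, 0)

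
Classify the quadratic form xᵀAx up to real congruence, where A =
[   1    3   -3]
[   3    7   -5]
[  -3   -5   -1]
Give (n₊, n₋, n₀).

Answer: (1, 2, 0)

Derivation:
step 0: pivot 1 → sign +
step 1: pivot -2 → sign −
step 2: pivot -2 → sign −
signature = (1, 2, 0)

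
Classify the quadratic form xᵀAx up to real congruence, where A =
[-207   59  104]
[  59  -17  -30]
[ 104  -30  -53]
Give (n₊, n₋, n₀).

Answer: (0, 3, 0)

Derivation:
step 0: pivot -207 → sign −
step 1: pivot -38/207 → sign −
step 2: pivot -1/19 → sign −
signature = (0, 3, 0)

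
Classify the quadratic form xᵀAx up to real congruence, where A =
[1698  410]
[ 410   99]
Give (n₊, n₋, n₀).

Answer: (2, 0, 0)

Derivation:
step 0: pivot 1698 → sign +
step 1: pivot 1/849 → sign +
signature = (2, 0, 0)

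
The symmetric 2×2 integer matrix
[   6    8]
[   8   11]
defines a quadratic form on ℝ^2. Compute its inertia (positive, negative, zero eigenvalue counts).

step 0: pivot 6 → sign +
step 1: pivot 1/3 → sign +
signature = (2, 0, 0)

Answer: (2, 0, 0)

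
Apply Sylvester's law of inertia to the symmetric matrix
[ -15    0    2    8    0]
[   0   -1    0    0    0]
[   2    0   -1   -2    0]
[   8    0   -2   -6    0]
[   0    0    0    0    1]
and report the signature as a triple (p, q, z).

step 0: pivot -15 → sign −
step 1: pivot -1 → sign −
step 2: pivot -11/15 → sign −
step 3: pivot -6/11 → sign −
step 4: pivot 1 → sign +
signature = (1, 4, 0)

Answer: (1, 4, 0)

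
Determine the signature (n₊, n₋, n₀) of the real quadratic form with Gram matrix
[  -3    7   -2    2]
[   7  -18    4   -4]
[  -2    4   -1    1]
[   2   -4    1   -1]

step 0: pivot -3 → sign −
step 1: pivot -5/3 → sign −
step 2: pivot 3/5 → sign +
step 3: row/col 3 already zero → sign 0
signature = (1, 2, 1)

Answer: (1, 2, 1)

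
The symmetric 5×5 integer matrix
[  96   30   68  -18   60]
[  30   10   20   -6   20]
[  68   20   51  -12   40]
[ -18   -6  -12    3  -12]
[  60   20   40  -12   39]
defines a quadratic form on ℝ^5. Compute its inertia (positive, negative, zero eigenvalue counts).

step 0: pivot 96 → sign +
step 1: pivot 5/8 → sign +
step 2: pivot 1/3 → sign +
step 3: pivot -3/5 → sign −
step 4: pivot -1 → sign −
signature = (3, 2, 0)

Answer: (3, 2, 0)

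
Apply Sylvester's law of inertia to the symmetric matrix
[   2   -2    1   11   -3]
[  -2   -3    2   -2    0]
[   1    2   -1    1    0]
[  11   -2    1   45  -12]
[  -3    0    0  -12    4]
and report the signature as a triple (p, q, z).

Answer: (3, 2, 0)

Derivation:
step 0: pivot 2 → sign +
step 1: pivot -5 → sign −
step 2: pivot 3/10 → sign +
step 3: pivot -2 → sign −
step 4: pivot 1 → sign +
signature = (3, 2, 0)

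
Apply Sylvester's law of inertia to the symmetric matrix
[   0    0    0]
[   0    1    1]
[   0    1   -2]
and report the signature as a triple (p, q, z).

Answer: (1, 1, 1)

Derivation:
step 0: pivot 1 → sign +
step 1: pivot -3 → sign −
step 2: row/col 2 already zero → sign 0
signature = (1, 1, 1)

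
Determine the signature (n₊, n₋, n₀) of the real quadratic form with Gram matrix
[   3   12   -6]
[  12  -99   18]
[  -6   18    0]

step 0: pivot 3 → sign +
step 1: pivot -147 → sign −
step 2: row/col 2 already zero → sign 0
signature = (1, 1, 1)

Answer: (1, 1, 1)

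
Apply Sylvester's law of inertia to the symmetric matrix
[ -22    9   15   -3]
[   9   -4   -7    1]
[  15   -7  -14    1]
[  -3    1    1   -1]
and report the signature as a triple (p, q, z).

Answer: (0, 4, 0)

Derivation:
step 0: pivot -22 → sign −
step 1: pivot -7/22 → sign −
step 2: pivot -10/7 → sign −
step 3: pivot -3/10 → sign −
signature = (0, 4, 0)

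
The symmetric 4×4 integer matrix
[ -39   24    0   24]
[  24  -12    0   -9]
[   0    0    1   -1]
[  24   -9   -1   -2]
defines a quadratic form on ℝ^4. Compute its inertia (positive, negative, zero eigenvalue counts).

step 0: pivot -39 → sign −
step 1: pivot 36/13 → sign +
step 2: pivot 1 → sign +
step 3: pivot -1/4 → sign −
signature = (2, 2, 0)

Answer: (2, 2, 0)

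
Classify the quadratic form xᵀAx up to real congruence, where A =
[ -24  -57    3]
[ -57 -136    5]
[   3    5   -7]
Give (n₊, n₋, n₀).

step 0: pivot -24 → sign −
step 1: pivot -5/8 → sign −
step 2: pivot 3/5 → sign +
signature = (1, 2, 0)

Answer: (1, 2, 0)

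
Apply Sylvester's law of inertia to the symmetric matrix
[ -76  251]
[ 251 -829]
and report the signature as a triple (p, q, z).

step 0: pivot -76 → sign −
step 1: pivot -3/76 → sign −
signature = (0, 2, 0)

Answer: (0, 2, 0)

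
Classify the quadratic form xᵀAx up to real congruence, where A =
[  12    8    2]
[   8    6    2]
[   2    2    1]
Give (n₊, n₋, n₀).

Answer: (2, 0, 1)

Derivation:
step 0: pivot 12 → sign +
step 1: pivot 2/3 → sign +
step 2: row/col 2 already zero → sign 0
signature = (2, 0, 1)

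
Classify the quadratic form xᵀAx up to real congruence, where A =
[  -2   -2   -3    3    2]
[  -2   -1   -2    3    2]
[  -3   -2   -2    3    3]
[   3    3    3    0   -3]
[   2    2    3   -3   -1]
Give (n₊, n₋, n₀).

step 0: pivot -2 → sign −
step 1: pivot 1 → sign +
step 2: pivot 3/2 → sign +
step 3: pivot 3 → sign +
step 4: pivot 1 → sign +
signature = (4, 1, 0)

Answer: (4, 1, 0)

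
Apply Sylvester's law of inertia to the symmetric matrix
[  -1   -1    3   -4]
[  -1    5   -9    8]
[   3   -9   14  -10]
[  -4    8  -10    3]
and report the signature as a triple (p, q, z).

step 0: pivot -1 → sign −
step 1: pivot 6 → sign +
step 2: pivot -1 → sign −
step 3: pivot -1 → sign −
signature = (1, 3, 0)

Answer: (1, 3, 0)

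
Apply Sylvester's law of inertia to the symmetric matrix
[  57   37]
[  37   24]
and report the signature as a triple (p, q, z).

step 0: pivot 57 → sign +
step 1: pivot -1/57 → sign −
signature = (1, 1, 0)

Answer: (1, 1, 0)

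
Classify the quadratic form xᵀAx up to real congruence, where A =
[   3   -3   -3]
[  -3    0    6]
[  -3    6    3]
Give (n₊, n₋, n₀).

step 0: pivot 3 → sign +
step 1: pivot -3 → sign −
step 2: pivot 3 → sign +
signature = (2, 1, 0)

Answer: (2, 1, 0)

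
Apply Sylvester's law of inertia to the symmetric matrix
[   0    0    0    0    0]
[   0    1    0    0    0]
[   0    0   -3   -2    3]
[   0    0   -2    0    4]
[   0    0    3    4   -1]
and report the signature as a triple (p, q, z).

Answer: (2, 2, 1)

Derivation:
step 0: pivot 1 → sign +
step 1: pivot -3 → sign −
step 2: pivot 4/3 → sign +
step 3: pivot -1 → sign −
step 4: row/col 4 already zero → sign 0
signature = (2, 2, 1)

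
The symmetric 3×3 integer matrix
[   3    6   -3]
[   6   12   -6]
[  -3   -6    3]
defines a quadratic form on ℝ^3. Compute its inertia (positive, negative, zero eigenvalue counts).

Answer: (1, 0, 2)

Derivation:
step 0: pivot 3 → sign +
step 1: row/col 1 already zero → sign 0
step 2: row/col 2 already zero → sign 0
signature = (1, 0, 2)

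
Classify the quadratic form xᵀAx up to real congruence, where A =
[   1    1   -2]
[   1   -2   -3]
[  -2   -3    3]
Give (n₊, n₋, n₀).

step 0: pivot 1 → sign +
step 1: pivot -3 → sign −
step 2: pivot -2/3 → sign −
signature = (1, 2, 0)

Answer: (1, 2, 0)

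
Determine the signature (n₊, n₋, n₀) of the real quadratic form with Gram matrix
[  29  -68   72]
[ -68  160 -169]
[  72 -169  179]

Answer: (3, 0, 0)

Derivation:
step 0: pivot 29 → sign +
step 1: pivot 16/29 → sign +
step 2: pivot 3/16 → sign +
signature = (3, 0, 0)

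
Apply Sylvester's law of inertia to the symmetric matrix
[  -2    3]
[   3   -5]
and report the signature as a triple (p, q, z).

step 0: pivot -2 → sign −
step 1: pivot -1/2 → sign −
signature = (0, 2, 0)

Answer: (0, 2, 0)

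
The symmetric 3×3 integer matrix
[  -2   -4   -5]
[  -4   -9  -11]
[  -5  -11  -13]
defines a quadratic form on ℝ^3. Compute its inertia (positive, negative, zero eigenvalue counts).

step 0: pivot -2 → sign −
step 1: pivot -1 → sign −
step 2: pivot 1/2 → sign +
signature = (1, 2, 0)

Answer: (1, 2, 0)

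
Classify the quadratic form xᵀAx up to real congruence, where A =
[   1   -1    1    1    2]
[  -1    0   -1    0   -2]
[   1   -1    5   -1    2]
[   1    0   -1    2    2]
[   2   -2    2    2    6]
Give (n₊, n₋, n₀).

step 0: pivot 1 → sign +
step 1: pivot -1 → sign −
step 2: pivot 4 → sign +
step 3: pivot 1 → sign +
step 4: pivot 2 → sign +
signature = (4, 1, 0)

Answer: (4, 1, 0)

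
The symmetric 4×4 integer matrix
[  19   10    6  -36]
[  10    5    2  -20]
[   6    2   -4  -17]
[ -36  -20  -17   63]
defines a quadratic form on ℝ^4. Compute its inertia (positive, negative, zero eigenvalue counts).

Answer: (2, 2, 0)

Derivation:
step 0: pivot 19 → sign +
step 1: pivot -5/19 → sign −
step 2: pivot -4/5 → sign −
step 3: pivot 1/4 → sign +
signature = (2, 2, 0)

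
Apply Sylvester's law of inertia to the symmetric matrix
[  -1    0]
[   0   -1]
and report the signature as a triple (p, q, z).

step 0: pivot -1 → sign −
step 1: pivot -1 → sign −
signature = (0, 2, 0)

Answer: (0, 2, 0)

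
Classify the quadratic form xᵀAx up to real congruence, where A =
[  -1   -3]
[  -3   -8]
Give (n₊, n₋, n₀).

Answer: (1, 1, 0)

Derivation:
step 0: pivot -1 → sign −
step 1: pivot 1 → sign +
signature = (1, 1, 0)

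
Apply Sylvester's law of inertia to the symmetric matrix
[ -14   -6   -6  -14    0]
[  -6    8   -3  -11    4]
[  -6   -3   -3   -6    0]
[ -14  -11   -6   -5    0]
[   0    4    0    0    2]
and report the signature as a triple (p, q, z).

step 0: pivot -14 → sign −
step 1: pivot 74/7 → sign +
step 2: pivot -33/74 → sign −
step 3: pivot 74/11 → sign +
step 4: pivot 2/37 → sign +
signature = (3, 2, 0)

Answer: (3, 2, 0)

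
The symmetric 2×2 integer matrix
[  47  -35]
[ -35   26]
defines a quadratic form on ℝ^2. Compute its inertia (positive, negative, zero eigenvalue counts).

step 0: pivot 47 → sign +
step 1: pivot -3/47 → sign −
signature = (1, 1, 0)

Answer: (1, 1, 0)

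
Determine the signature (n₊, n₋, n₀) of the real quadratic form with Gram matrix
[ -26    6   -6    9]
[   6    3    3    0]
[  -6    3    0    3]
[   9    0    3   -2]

step 0: pivot -26 → sign −
step 1: pivot 57/13 → sign +
step 2: pivot 15/19 → sign +
step 3: pivot 1/10 → sign +
signature = (3, 1, 0)

Answer: (3, 1, 0)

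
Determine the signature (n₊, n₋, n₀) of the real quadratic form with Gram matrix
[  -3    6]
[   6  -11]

Answer: (1, 1, 0)

Derivation:
step 0: pivot -3 → sign −
step 1: pivot 1 → sign +
signature = (1, 1, 0)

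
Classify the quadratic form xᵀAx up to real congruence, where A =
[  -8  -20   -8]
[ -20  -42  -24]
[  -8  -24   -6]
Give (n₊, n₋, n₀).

step 0: pivot -8 → sign −
step 1: pivot 8 → sign +
step 2: row/col 2 already zero → sign 0
signature = (1, 1, 1)

Answer: (1, 1, 1)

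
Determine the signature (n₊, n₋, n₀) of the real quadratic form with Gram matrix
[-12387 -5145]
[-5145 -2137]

step 0: pivot -12387 → sign −
step 1: pivot 2/4129 → sign +
signature = (1, 1, 0)

Answer: (1, 1, 0)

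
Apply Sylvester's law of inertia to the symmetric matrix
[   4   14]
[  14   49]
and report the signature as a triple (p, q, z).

Answer: (1, 0, 1)

Derivation:
step 0: pivot 4 → sign +
step 1: row/col 1 already zero → sign 0
signature = (1, 0, 1)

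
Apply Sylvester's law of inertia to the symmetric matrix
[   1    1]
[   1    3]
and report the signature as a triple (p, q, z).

Answer: (2, 0, 0)

Derivation:
step 0: pivot 1 → sign +
step 1: pivot 2 → sign +
signature = (2, 0, 0)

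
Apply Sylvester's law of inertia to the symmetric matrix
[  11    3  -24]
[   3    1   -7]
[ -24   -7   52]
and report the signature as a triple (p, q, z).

step 0: pivot 11 → sign +
step 1: pivot 2/11 → sign +
step 2: pivot -3/2 → sign −
signature = (2, 1, 0)

Answer: (2, 1, 0)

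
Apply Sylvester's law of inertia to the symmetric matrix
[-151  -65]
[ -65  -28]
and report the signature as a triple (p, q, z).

Answer: (0, 2, 0)

Derivation:
step 0: pivot -151 → sign −
step 1: pivot -3/151 → sign −
signature = (0, 2, 0)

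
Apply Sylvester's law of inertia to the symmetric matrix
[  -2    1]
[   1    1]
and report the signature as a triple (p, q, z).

Answer: (1, 1, 0)

Derivation:
step 0: pivot -2 → sign −
step 1: pivot 3/2 → sign +
signature = (1, 1, 0)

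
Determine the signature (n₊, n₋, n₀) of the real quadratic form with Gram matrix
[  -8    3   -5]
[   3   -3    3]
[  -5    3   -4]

step 0: pivot -8 → sign −
step 1: pivot -15/8 → sign −
step 2: pivot -1/5 → sign −
signature = (0, 3, 0)

Answer: (0, 3, 0)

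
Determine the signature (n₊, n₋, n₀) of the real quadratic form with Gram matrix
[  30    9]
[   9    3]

step 0: pivot 30 → sign +
step 1: pivot 3/10 → sign +
signature = (2, 0, 0)

Answer: (2, 0, 0)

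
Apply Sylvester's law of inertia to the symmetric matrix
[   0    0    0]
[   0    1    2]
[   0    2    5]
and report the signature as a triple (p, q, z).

Answer: (2, 0, 1)

Derivation:
step 0: pivot 1 → sign +
step 1: pivot 1 → sign +
step 2: row/col 2 already zero → sign 0
signature = (2, 0, 1)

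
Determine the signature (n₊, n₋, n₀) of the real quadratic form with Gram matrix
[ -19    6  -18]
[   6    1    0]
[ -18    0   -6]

step 0: pivot -19 → sign −
step 1: pivot 55/19 → sign +
step 2: pivot -6/55 → sign −
signature = (1, 2, 0)

Answer: (1, 2, 0)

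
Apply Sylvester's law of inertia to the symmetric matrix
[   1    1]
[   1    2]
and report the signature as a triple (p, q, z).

step 0: pivot 1 → sign +
step 1: pivot 1 → sign +
signature = (2, 0, 0)

Answer: (2, 0, 0)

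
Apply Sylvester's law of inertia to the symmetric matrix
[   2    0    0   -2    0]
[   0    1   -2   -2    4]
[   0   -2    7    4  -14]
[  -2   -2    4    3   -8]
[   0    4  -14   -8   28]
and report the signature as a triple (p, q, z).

Answer: (3, 1, 1)

Derivation:
step 0: pivot 2 → sign +
step 1: pivot 1 → sign +
step 2: pivot 3 → sign +
step 3: pivot -3 → sign −
step 4: row/col 4 already zero → sign 0
signature = (3, 1, 1)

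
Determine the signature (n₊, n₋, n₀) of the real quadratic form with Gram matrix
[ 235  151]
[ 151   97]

step 0: pivot 235 → sign +
step 1: pivot -6/235 → sign −
signature = (1, 1, 0)

Answer: (1, 1, 0)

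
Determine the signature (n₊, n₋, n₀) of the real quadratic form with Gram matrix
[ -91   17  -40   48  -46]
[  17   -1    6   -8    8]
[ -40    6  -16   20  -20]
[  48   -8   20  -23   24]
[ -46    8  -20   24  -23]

Answer: (4, 1, 0)

Derivation:
step 0: pivot -91 → sign −
step 1: pivot 198/91 → sign +
step 2: pivot 58/99 → sign +
step 3: pivot 45/29 → sign +
step 4: pivot 1/45 → sign +
signature = (4, 1, 0)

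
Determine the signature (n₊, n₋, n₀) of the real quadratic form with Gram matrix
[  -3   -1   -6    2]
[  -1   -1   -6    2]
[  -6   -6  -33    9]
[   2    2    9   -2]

step 0: pivot -3 → sign −
step 1: pivot -2/3 → sign −
step 2: pivot 3 → sign +
step 3: pivot -1 → sign −
signature = (1, 3, 0)

Answer: (1, 3, 0)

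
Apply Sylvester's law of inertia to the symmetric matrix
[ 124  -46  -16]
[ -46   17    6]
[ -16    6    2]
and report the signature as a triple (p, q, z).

step 0: pivot 124 → sign +
step 1: pivot -2/31 → sign −
step 2: row/col 2 already zero → sign 0
signature = (1, 1, 1)

Answer: (1, 1, 1)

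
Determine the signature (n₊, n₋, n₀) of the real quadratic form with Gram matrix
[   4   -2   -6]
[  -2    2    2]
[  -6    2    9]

Answer: (2, 1, 0)

Derivation:
step 0: pivot 4 → sign +
step 1: pivot 1 → sign +
step 2: pivot -1 → sign −
signature = (2, 1, 0)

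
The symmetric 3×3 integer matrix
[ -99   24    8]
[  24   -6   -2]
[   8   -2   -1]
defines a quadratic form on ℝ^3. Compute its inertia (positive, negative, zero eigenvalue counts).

step 0: pivot -99 → sign −
step 1: pivot -2/11 → sign −
step 2: pivot -1/3 → sign −
signature = (0, 3, 0)

Answer: (0, 3, 0)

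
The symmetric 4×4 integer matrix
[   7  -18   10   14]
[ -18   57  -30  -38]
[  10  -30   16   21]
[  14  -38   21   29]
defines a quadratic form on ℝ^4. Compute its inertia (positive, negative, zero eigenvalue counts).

Answer: (3, 1, 0)

Derivation:
step 0: pivot 7 → sign +
step 1: pivot 75/7 → sign +
step 2: pivot 47/75 → sign +
step 3: pivot -3/47 → sign −
signature = (3, 1, 0)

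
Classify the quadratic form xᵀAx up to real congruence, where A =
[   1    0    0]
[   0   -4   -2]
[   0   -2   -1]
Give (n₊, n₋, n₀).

Answer: (1, 1, 1)

Derivation:
step 0: pivot 1 → sign +
step 1: pivot -4 → sign −
step 2: row/col 2 already zero → sign 0
signature = (1, 1, 1)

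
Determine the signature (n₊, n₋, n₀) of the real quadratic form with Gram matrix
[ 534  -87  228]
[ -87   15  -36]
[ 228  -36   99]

Answer: (3, 0, 0)

Derivation:
step 0: pivot 534 → sign +
step 1: pivot 147/178 → sign +
step 2: pivot 3/49 → sign +
signature = (3, 0, 0)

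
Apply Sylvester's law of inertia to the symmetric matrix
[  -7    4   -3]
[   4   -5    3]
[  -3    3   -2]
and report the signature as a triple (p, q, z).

step 0: pivot -7 → sign −
step 1: pivot -19/7 → sign −
step 2: pivot -2/19 → sign −
signature = (0, 3, 0)

Answer: (0, 3, 0)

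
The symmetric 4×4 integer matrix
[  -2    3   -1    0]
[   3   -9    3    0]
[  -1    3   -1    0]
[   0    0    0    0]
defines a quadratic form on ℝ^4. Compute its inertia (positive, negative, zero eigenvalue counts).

Answer: (0, 2, 2)

Derivation:
step 0: pivot -2 → sign −
step 1: pivot -9/2 → sign −
step 2: row/col 2 already zero → sign 0
step 3: row/col 3 already zero → sign 0
signature = (0, 2, 2)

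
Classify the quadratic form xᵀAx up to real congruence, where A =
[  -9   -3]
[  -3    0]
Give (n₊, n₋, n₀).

Answer: (1, 1, 0)

Derivation:
step 0: pivot -9 → sign −
step 1: pivot 1 → sign +
signature = (1, 1, 0)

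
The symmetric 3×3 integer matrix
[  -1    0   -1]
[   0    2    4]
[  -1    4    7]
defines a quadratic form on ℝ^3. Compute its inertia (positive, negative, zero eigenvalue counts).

step 0: pivot -1 → sign −
step 1: pivot 2 → sign +
step 2: row/col 2 already zero → sign 0
signature = (1, 1, 1)

Answer: (1, 1, 1)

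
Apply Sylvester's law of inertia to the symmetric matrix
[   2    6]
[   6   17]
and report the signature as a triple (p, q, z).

step 0: pivot 2 → sign +
step 1: pivot -1 → sign −
signature = (1, 1, 0)

Answer: (1, 1, 0)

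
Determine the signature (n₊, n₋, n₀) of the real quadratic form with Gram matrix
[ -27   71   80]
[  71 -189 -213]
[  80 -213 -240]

Answer: (1, 2, 0)

Derivation:
step 0: pivot -27 → sign −
step 1: pivot -62/27 → sign −
step 2: pivot 3/62 → sign +
signature = (1, 2, 0)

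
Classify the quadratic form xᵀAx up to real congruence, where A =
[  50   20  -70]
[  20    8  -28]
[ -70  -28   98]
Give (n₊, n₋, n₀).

step 0: pivot 50 → sign +
step 1: row/col 1 already zero → sign 0
step 2: row/col 2 already zero → sign 0
signature = (1, 0, 2)

Answer: (1, 0, 2)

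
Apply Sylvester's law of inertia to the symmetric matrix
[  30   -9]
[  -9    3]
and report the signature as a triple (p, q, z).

Answer: (2, 0, 0)

Derivation:
step 0: pivot 30 → sign +
step 1: pivot 3/10 → sign +
signature = (2, 0, 0)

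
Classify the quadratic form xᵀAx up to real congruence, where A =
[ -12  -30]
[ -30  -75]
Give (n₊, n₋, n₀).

Answer: (0, 1, 1)

Derivation:
step 0: pivot -12 → sign −
step 1: row/col 1 already zero → sign 0
signature = (0, 1, 1)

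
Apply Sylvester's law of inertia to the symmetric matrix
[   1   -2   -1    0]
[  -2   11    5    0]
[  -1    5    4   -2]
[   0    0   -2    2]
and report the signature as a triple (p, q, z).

step 0: pivot 1 → sign +
step 1: pivot 7 → sign +
step 2: pivot 12/7 → sign +
step 3: pivot -1/3 → sign −
signature = (3, 1, 0)

Answer: (3, 1, 0)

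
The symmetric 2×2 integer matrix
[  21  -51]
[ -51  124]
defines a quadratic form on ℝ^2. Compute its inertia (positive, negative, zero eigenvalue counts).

Answer: (2, 0, 0)

Derivation:
step 0: pivot 21 → sign +
step 1: pivot 1/7 → sign +
signature = (2, 0, 0)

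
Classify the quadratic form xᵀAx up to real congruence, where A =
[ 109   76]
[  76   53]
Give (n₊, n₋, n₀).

step 0: pivot 109 → sign +
step 1: pivot 1/109 → sign +
signature = (2, 0, 0)

Answer: (2, 0, 0)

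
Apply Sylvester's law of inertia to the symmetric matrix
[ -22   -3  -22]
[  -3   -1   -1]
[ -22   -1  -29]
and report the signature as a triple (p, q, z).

Answer: (0, 3, 0)

Derivation:
step 0: pivot -22 → sign −
step 1: pivot -13/22 → sign −
step 2: pivot -3/13 → sign −
signature = (0, 3, 0)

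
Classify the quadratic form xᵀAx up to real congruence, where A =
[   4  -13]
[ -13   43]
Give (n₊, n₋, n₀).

Answer: (2, 0, 0)

Derivation:
step 0: pivot 4 → sign +
step 1: pivot 3/4 → sign +
signature = (2, 0, 0)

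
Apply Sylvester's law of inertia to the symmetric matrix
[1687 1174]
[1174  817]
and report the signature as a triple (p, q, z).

step 0: pivot 1687 → sign +
step 1: pivot 3/1687 → sign +
signature = (2, 0, 0)

Answer: (2, 0, 0)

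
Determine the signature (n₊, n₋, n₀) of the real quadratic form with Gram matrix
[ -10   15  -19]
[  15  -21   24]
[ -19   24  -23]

step 0: pivot -10 → sign −
step 1: pivot 3/2 → sign +
step 2: pivot -2/5 → sign −
signature = (1, 2, 0)

Answer: (1, 2, 0)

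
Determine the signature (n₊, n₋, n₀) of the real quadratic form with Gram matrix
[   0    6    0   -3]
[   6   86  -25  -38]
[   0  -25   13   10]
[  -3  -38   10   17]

step 0: pivot 86 → sign +
step 1: pivot -18/43 → sign −
step 2: pivot 13 → sign +
step 3: pivot 1/52 → sign +
signature = (3, 1, 0)

Answer: (3, 1, 0)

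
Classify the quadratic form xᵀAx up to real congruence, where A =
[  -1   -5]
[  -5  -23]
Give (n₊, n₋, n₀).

Answer: (1, 1, 0)

Derivation:
step 0: pivot -1 → sign −
step 1: pivot 2 → sign +
signature = (1, 1, 0)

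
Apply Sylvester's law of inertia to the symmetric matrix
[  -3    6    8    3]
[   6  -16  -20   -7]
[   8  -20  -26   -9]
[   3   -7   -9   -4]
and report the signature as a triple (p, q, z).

Answer: (0, 4, 0)

Derivation:
step 0: pivot -3 → sign −
step 1: pivot -4 → sign −
step 2: pivot -2/3 → sign −
step 3: pivot -3/4 → sign −
signature = (0, 4, 0)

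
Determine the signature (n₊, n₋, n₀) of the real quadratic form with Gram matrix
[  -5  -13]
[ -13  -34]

Answer: (0, 2, 0)

Derivation:
step 0: pivot -5 → sign −
step 1: pivot -1/5 → sign −
signature = (0, 2, 0)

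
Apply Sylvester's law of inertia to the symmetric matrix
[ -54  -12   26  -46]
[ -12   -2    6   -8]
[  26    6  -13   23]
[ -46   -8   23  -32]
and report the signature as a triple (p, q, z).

step 0: pivot -54 → sign −
step 1: pivot 2/3 → sign +
step 2: pivot -5/9 → sign −
step 3: pivot -1/5 → sign −
signature = (1, 3, 0)

Answer: (1, 3, 0)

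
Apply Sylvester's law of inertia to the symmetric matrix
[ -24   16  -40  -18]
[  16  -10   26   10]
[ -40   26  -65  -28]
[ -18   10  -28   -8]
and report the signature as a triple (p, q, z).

step 0: pivot -24 → sign −
step 1: pivot 2/3 → sign +
step 2: pivot 1 → sign +
step 3: pivot -1/2 → sign −
signature = (2, 2, 0)

Answer: (2, 2, 0)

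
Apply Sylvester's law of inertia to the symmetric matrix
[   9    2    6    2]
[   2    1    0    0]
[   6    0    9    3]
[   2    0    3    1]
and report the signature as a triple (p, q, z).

Answer: (3, 0, 1)

Derivation:
step 0: pivot 9 → sign +
step 1: pivot 5/9 → sign +
step 2: pivot 9/5 → sign +
step 3: row/col 3 already zero → sign 0
signature = (3, 0, 1)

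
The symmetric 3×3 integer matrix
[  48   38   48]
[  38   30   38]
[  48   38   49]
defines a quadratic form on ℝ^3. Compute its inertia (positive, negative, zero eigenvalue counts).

Answer: (2, 1, 0)

Derivation:
step 0: pivot 48 → sign +
step 1: pivot -1/12 → sign −
step 2: pivot 1 → sign +
signature = (2, 1, 0)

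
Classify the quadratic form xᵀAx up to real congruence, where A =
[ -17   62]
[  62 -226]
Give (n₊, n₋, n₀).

step 0: pivot -17 → sign −
step 1: pivot 2/17 → sign +
signature = (1, 1, 0)

Answer: (1, 1, 0)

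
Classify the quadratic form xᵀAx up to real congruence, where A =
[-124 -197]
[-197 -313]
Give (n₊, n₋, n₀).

Answer: (0, 2, 0)

Derivation:
step 0: pivot -124 → sign −
step 1: pivot -3/124 → sign −
signature = (0, 2, 0)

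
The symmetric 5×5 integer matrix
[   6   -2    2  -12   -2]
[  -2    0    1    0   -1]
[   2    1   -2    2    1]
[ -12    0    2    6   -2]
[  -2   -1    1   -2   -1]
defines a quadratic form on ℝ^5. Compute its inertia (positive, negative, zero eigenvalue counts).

Answer: (2, 3, 0)

Derivation:
step 0: pivot 6 → sign +
step 1: pivot -2/3 → sign −
step 2: pivot 3/2 → sign +
step 3: pivot -14/3 → sign −
step 4: pivot -1/7 → sign −
signature = (2, 3, 0)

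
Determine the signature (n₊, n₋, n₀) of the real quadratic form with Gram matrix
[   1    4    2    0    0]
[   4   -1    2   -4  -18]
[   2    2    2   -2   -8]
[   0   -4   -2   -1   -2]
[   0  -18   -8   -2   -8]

step 0: pivot 1 → sign +
step 1: pivot -17 → sign −
step 2: pivot 2/17 → sign +
step 3: pivot -3 → sign −
step 4: row/col 4 already zero → sign 0
signature = (2, 2, 1)

Answer: (2, 2, 1)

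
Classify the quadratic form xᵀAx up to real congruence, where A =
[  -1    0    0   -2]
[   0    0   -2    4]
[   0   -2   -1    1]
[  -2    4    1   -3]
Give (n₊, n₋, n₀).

Answer: (2, 2, 0)

Derivation:
step 0: pivot -1 → sign −
step 1: pivot -1 → sign −
step 2: pivot 4 → sign +
step 3: pivot 1 → sign +
signature = (2, 2, 0)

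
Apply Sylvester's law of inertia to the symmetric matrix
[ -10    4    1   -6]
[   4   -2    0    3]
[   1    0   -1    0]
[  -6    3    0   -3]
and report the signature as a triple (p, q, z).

step 0: pivot -10 → sign −
step 1: pivot -2/5 → sign −
step 2: pivot -1/2 → sign −
step 3: pivot 3/2 → sign +
signature = (1, 3, 0)

Answer: (1, 3, 0)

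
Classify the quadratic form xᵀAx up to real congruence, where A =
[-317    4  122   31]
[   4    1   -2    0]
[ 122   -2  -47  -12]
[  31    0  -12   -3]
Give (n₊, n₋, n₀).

step 0: pivot -317 → sign −
step 1: pivot 333/317 → sign +
step 2: pivot -83/333 → sign −
step 3: pivot -6/83 → sign −
signature = (1, 3, 0)

Answer: (1, 3, 0)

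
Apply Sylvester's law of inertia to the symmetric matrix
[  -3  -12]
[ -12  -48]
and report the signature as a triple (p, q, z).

Answer: (0, 1, 1)

Derivation:
step 0: pivot -3 → sign −
step 1: row/col 1 already zero → sign 0
signature = (0, 1, 1)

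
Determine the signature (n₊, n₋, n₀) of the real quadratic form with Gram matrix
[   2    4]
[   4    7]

Answer: (1, 1, 0)

Derivation:
step 0: pivot 2 → sign +
step 1: pivot -1 → sign −
signature = (1, 1, 0)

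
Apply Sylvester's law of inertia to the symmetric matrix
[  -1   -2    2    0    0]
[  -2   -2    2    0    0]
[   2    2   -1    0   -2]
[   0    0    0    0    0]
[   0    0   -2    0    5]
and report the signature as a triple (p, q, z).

step 0: pivot -1 → sign −
step 1: pivot 2 → sign +
step 2: pivot 1 → sign +
step 3: pivot 1 → sign +
step 4: row/col 4 already zero → sign 0
signature = (3, 1, 1)

Answer: (3, 1, 1)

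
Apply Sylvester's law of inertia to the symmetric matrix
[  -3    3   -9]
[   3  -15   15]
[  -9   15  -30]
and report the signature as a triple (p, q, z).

Answer: (0, 2, 1)

Derivation:
step 0: pivot -3 → sign −
step 1: pivot -12 → sign −
step 2: row/col 2 already zero → sign 0
signature = (0, 2, 1)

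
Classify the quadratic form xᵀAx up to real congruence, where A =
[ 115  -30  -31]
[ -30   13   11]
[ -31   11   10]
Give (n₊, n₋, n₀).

Answer: (3, 0, 0)

Derivation:
step 0: pivot 115 → sign +
step 1: pivot 119/23 → sign +
step 2: pivot 2/595 → sign +
signature = (3, 0, 0)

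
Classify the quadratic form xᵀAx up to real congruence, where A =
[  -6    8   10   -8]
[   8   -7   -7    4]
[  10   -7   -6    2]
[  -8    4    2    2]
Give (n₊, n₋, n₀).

step 0: pivot -6 → sign −
step 1: pivot 11/3 → sign +
step 2: pivot -3/11 → sign −
step 3: pivot 2/3 → sign +
signature = (2, 2, 0)

Answer: (2, 2, 0)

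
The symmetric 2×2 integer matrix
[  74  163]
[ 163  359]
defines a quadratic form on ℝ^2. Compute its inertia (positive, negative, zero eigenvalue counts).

step 0: pivot 74 → sign +
step 1: pivot -3/74 → sign −
signature = (1, 1, 0)

Answer: (1, 1, 0)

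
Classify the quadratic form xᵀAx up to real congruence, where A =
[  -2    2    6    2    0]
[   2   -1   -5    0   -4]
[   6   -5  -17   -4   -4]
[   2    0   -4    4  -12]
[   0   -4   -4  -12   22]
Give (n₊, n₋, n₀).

Answer: (2, 2, 1)

Derivation:
step 0: pivot -2 → sign −
step 1: pivot 1 → sign +
step 2: pivot 2 → sign +
step 3: pivot -2 → sign −
step 4: row/col 4 already zero → sign 0
signature = (2, 2, 1)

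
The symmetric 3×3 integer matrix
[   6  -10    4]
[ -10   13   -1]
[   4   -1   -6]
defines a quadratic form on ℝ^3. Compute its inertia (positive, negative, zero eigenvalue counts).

step 0: pivot 6 → sign +
step 1: pivot -11/3 → sign −
step 2: pivot 1/11 → sign +
signature = (2, 1, 0)

Answer: (2, 1, 0)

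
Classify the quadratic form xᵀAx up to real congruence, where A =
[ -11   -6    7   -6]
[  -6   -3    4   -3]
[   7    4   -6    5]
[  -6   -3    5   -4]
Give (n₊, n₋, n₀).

Answer: (1, 3, 0)

Derivation:
step 0: pivot -11 → sign −
step 1: pivot 3/11 → sign +
step 2: pivot -5/3 → sign −
step 3: pivot -2/5 → sign −
signature = (1, 3, 0)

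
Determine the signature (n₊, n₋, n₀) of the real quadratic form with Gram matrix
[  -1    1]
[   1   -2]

Answer: (0, 2, 0)

Derivation:
step 0: pivot -1 → sign −
step 1: pivot -1 → sign −
signature = (0, 2, 0)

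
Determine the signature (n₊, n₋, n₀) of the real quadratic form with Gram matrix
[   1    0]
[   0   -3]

step 0: pivot 1 → sign +
step 1: pivot -3 → sign −
signature = (1, 1, 0)

Answer: (1, 1, 0)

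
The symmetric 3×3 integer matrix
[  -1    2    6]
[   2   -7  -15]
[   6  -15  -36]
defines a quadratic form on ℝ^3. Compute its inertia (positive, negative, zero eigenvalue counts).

Answer: (1, 2, 0)

Derivation:
step 0: pivot -1 → sign −
step 1: pivot -3 → sign −
step 2: pivot 3 → sign +
signature = (1, 2, 0)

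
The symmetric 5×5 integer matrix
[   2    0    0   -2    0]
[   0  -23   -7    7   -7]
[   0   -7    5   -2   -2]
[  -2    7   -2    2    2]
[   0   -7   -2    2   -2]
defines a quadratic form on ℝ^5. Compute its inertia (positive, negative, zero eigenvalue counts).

step 0: pivot 2 → sign +
step 1: pivot -23 → sign −
step 2: pivot 164/23 → sign +
step 3: pivot -43/164 → sign −
step 4: pivot 6/43 → sign +
signature = (3, 2, 0)

Answer: (3, 2, 0)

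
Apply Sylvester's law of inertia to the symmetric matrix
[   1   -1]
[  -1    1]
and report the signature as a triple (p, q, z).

Answer: (1, 0, 1)

Derivation:
step 0: pivot 1 → sign +
step 1: row/col 1 already zero → sign 0
signature = (1, 0, 1)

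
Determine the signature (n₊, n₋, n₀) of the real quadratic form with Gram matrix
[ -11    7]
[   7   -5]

Answer: (0, 2, 0)

Derivation:
step 0: pivot -11 → sign −
step 1: pivot -6/11 → sign −
signature = (0, 2, 0)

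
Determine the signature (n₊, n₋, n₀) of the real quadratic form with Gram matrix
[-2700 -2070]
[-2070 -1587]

Answer: (0, 1, 1)

Derivation:
step 0: pivot -2700 → sign −
step 1: row/col 1 already zero → sign 0
signature = (0, 1, 1)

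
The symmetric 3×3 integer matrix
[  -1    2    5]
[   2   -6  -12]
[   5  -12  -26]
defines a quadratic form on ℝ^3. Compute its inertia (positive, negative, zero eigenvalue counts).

Answer: (1, 2, 0)

Derivation:
step 0: pivot -1 → sign −
step 1: pivot -2 → sign −
step 2: pivot 1 → sign +
signature = (1, 2, 0)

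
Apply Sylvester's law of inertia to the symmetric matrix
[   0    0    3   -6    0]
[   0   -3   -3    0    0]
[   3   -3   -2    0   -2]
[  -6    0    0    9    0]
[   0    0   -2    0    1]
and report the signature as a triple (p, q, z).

Answer: (2, 3, 0)

Derivation:
step 0: pivot -3 → sign −
step 1: pivot 1 → sign +
step 2: pivot -9 → sign −
step 3: pivot 13 → sign +
step 4: pivot -3/13 → sign −
signature = (2, 3, 0)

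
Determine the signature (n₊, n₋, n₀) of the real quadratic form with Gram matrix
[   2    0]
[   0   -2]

Answer: (1, 1, 0)

Derivation:
step 0: pivot 2 → sign +
step 1: pivot -2 → sign −
signature = (1, 1, 0)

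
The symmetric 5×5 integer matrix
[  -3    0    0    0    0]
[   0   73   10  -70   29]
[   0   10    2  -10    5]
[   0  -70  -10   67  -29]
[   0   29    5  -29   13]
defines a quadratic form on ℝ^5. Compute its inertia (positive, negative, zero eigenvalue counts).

step 0: pivot -3 → sign −
step 1: pivot 73 → sign +
step 2: pivot 46/73 → sign +
step 3: pivot -9/23 → sign −
step 4: pivot 1/2 → sign +
signature = (3, 2, 0)

Answer: (3, 2, 0)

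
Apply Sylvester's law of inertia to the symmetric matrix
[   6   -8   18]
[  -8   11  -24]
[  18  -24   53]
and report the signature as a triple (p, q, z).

step 0: pivot 6 → sign +
step 1: pivot 1/3 → sign +
step 2: pivot -1 → sign −
signature = (2, 1, 0)

Answer: (2, 1, 0)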